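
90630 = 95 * 954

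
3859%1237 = 148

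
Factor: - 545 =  - 5^1 *109^1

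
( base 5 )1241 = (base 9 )237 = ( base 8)304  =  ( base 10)196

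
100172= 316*317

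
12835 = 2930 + 9905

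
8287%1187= 1165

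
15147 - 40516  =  -25369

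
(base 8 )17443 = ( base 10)7971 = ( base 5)223341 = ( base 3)101221020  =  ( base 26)bkf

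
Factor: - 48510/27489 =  - 30/17 = -2^1*3^1*5^1*17^( - 1 )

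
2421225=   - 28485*( - 85) 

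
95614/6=47807/3 = 15935.67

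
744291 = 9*82699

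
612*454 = 277848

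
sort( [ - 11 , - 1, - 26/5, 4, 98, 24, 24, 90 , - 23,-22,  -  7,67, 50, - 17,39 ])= [ - 23, - 22,-17, - 11,- 7, - 26/5, - 1,4,24,  24, 39, 50, 67, 90, 98]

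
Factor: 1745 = 5^1 * 349^1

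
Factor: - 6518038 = -2^1*17^1*191707^1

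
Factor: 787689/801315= 5^( - 1)*7^1*12503^1*17807^( -1)  =  87521/89035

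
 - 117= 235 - 352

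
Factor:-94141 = -47^1*2003^1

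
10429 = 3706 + 6723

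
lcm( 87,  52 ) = 4524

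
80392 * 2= 160784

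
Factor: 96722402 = 2^1*7^1*6908743^1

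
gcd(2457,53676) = 189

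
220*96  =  21120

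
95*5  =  475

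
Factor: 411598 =2^1 * 11^1 * 53^1*353^1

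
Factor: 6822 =2^1*3^2*379^1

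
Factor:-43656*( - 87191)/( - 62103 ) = -1268803432/20701 = - 2^3*13^1 * 17^1*19^1*107^1*127^( -1)*163^ (- 1)*353^1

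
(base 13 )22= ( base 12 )24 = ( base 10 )28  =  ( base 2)11100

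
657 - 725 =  - 68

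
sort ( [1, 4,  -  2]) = [-2, 1 , 4 ] 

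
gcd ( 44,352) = 44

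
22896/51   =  7632/17  =  448.94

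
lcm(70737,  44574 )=3253902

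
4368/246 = 728/41=17.76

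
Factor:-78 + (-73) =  - 151= -  151^1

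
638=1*638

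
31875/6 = 5312 + 1/2=5312.50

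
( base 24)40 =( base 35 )2q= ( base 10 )96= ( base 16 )60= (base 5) 341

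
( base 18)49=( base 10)81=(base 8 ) 121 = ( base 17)4d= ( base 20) 41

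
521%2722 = 521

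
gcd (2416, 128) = 16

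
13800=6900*2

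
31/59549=31/59549=0.00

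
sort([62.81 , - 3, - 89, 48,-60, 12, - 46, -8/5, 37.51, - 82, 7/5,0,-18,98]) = [ -89, - 82, - 60, - 46, - 18, - 3, - 8/5, 0, 7/5,12,37.51,48,62.81,98]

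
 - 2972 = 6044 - 9016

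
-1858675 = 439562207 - 441420882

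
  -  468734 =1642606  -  2111340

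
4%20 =4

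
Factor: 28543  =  17^1*23^1*73^1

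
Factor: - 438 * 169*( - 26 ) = 2^2*3^1 * 13^3*73^1 = 1924572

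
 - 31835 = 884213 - 916048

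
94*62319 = 5857986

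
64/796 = 16/199= 0.08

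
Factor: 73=73^1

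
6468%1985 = 513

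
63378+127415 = 190793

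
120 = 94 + 26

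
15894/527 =15894/527 = 30.16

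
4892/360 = 1223/90 = 13.59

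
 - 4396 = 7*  ( - 628) 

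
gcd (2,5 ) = 1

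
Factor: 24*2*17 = 2^4*3^1 * 17^1= 816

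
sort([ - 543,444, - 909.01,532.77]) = [ - 909.01, - 543,444,532.77]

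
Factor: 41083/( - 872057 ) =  - 7^1*5869^1* 872057^( - 1 ) 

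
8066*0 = 0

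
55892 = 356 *157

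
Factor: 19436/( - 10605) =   -  2^2*3^( - 1 )*5^( - 1 )*7^ (  -  1)*43^1*101^ ( - 1)*113^1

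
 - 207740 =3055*( - 68 ) 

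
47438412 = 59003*804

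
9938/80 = 4969/40 = 124.22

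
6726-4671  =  2055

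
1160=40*29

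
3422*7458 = 25521276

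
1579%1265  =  314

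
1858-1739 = 119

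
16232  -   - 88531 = 104763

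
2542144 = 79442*32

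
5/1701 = 5/1701 = 0.00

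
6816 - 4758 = 2058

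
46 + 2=48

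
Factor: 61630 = 2^1*5^1* 6163^1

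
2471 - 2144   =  327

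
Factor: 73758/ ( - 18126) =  - 647/159 = - 3^( - 1)*53^( - 1) * 647^1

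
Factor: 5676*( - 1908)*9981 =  - 108092313648 = - 2^4*3^5*11^1*43^1  *53^1*1109^1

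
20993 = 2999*7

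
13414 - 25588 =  - 12174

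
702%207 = 81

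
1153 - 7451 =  - 6298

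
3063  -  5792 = -2729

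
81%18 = 9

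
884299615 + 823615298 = 1707914913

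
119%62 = 57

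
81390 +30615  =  112005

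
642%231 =180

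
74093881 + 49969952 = 124063833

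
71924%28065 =15794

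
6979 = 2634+4345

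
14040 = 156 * 90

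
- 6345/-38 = 166 + 37/38 = 166.97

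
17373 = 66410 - 49037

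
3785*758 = 2869030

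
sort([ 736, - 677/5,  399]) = [ - 677/5,399, 736 ]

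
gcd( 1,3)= 1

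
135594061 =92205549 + 43388512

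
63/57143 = 63/57143 = 0.00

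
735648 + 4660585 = 5396233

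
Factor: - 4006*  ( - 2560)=2^10*5^1*2003^1 = 10255360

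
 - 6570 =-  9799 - -3229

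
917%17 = 16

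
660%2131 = 660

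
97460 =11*8860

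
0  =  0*7417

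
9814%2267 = 746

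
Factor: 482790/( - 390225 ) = -266/215 = - 2^1*5^( - 1 )*7^1*19^1*43^(- 1 )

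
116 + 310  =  426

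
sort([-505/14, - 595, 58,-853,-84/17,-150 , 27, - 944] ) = [ - 944 ,  -  853,-595, - 150, - 505/14,-84/17, 27, 58] 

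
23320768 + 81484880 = 104805648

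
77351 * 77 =5956027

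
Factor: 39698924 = 2^2*673^1 * 14747^1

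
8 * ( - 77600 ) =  - 620800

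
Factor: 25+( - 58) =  - 33 = -3^1 * 11^1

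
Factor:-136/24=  - 17/3 =-3^( - 1 )*17^1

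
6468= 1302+5166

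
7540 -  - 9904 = 17444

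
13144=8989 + 4155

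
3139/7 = 448 +3/7 =448.43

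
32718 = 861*38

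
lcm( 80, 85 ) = 1360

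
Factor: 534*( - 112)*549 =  - 32834592 = - 2^5*3^3 * 7^1*61^1*89^1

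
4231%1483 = 1265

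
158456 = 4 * 39614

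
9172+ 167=9339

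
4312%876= 808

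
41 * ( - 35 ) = -1435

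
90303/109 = 828 + 51/109 = 828.47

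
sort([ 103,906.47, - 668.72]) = [ - 668.72,103, 906.47]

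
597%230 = 137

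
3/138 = 1/46 = 0.02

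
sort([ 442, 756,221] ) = [ 221,442,756]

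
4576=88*52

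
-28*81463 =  - 2280964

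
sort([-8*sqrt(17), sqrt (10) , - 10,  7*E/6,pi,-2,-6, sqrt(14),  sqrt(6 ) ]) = [ - 8*sqrt ( 17 ), - 10, - 6,- 2,  sqrt( 6 ), pi,sqrt( 10),  7*E/6,  sqrt(14)] 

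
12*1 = 12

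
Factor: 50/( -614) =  - 25/307 = - 5^2*307^(-1 )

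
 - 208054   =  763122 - 971176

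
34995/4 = 8748 + 3/4 = 8748.75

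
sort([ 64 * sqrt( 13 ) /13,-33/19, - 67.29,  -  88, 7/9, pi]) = [ - 88,-67.29, - 33/19, 7/9,  pi, 64*sqrt( 13) /13] 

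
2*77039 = 154078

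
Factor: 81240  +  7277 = 88517  =  11^1*13^1 *619^1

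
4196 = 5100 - 904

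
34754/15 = 2316+ 14/15= 2316.93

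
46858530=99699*470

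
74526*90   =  6707340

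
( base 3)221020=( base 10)681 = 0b1010101001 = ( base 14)369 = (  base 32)L9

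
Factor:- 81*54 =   -  4374=-  2^1 * 3^7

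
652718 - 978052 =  - 325334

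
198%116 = 82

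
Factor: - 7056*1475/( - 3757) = 2^4 *3^2*5^2 *7^2*13^( -1)*17^( - 2) * 59^1 = 10407600/3757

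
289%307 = 289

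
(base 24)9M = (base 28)8e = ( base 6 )1034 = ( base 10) 238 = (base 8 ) 356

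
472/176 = 2+15/22 = 2.68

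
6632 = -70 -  - 6702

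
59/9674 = 59/9674 = 0.01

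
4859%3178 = 1681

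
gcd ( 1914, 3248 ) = 58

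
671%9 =5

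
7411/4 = 7411/4 = 1852.75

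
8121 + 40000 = 48121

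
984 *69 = 67896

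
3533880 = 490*7212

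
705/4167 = 235/1389 = 0.17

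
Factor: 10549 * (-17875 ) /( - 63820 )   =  2^( - 2 ) * 5^2*7^1 * 11^2*13^1*137^1 * 3191^( - 1) = 37712675/12764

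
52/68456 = 13/17114= 0.00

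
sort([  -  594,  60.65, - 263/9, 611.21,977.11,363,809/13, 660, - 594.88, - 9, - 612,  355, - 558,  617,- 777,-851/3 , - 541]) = [ - 777, - 612, - 594.88,-594,  -  558, - 541,-851/3, - 263/9,-9,  60.65,809/13,  355, 363,611.21,617,  660, 977.11 ] 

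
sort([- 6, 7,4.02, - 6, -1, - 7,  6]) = [  -  7, - 6, - 6,  -  1,4.02,6,7]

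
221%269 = 221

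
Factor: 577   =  577^1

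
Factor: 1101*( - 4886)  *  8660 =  - 46586348760 = - 2^3 * 3^1*5^1*7^1*349^1*367^1*433^1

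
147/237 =49/79 = 0.62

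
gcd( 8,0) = 8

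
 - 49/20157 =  - 1 + 20108/20157= - 0.00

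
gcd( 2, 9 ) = 1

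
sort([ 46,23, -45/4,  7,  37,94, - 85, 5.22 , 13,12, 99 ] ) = [-85 ,-45/4, 5.22,7,12 , 13 , 23,37, 46, 94 , 99]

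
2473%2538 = 2473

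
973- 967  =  6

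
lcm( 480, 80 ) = 480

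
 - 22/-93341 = 22/93341   =  0.00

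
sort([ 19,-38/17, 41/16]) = [ - 38/17,41/16, 19 ]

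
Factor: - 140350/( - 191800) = 2^( - 2)*137^( - 1 ) * 401^1 = 401/548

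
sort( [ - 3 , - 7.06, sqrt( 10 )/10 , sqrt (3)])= [ - 7.06 , - 3,sqrt(10) /10 , sqrt(  3)] 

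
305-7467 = -7162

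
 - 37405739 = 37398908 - 74804647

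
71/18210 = 71/18210 =0.00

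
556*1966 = 1093096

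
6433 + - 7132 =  - 699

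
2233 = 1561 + 672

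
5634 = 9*626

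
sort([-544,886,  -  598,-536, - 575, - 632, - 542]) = [ -632, - 598,  -  575, - 544,-542, - 536, 886 ] 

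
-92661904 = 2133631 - 94795535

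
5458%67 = 31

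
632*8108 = 5124256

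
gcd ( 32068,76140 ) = 4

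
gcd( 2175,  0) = 2175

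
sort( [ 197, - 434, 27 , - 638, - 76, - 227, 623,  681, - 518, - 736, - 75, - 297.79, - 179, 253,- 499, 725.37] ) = [ - 736, - 638, - 518,- 499, - 434,  -  297.79, - 227,-179, - 76, - 75, 27,197, 253, 623, 681, 725.37]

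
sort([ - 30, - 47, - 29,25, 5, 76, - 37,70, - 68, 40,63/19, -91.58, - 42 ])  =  [ - 91.58,-68,- 47,  -  42, - 37, - 30, - 29,63/19,5, 25,  40  ,  70,76 ]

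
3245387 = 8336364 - 5090977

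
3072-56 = 3016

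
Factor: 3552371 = 17^1*208963^1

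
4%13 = 4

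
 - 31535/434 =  - 4505/62 = - 72.66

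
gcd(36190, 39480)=3290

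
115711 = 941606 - 825895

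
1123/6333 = 1123/6333 = 0.18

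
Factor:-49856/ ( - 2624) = 19^1 =19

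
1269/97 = 13 + 8/97 = 13.08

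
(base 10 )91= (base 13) 70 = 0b1011011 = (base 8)133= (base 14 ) 67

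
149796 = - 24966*(-6)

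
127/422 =127/422  =  0.30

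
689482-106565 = 582917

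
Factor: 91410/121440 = 277/368 = 2^(-4)*23^( - 1)*277^1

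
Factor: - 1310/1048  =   - 2^(-2)  *5^1 = - 5/4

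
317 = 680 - 363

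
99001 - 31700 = 67301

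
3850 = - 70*(- 55)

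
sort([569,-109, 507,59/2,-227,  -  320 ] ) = [  -  320,-227, - 109, 59/2,  507,  569] 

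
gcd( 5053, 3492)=1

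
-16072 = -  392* 41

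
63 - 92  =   - 29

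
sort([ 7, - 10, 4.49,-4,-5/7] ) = [ - 10, - 4,-5/7,4.49,7]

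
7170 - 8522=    - 1352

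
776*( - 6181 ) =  - 4796456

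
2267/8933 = 2267/8933 = 0.25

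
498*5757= 2866986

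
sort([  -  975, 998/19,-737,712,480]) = [ - 975,-737,998/19, 480,712 ]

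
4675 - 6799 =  - 2124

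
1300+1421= 2721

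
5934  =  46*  129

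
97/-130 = - 97/130 = -  0.75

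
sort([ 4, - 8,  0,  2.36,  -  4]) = [ - 8, - 4 , 0,2.36,4]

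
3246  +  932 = 4178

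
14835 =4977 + 9858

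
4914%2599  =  2315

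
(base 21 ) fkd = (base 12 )40b4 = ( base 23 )D7A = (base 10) 7048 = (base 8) 15610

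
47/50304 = 47/50304  =  0.00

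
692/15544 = 173/3886=0.04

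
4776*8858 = 42305808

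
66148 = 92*719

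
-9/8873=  - 1  +  8864/8873=- 0.00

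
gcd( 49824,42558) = 1038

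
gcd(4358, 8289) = 1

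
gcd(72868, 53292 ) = 4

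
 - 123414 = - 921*134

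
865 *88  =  76120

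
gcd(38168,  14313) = 4771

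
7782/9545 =7782/9545 = 0.82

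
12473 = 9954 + 2519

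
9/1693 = 9/1693  =  0.01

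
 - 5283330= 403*(  -  13110)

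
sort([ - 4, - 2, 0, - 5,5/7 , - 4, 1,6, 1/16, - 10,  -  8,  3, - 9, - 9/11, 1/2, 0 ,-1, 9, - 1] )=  [ - 10,  -  9, - 8, - 5, - 4,-4, - 2, - 1, - 1, - 9/11,0,0 , 1/16,1/2,5/7,1, 3, 6, 9 ] 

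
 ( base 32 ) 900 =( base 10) 9216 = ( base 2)10010000000000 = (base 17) 1EF2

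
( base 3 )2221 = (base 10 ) 79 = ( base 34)2B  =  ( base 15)54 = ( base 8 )117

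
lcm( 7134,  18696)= 542184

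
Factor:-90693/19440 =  - 2^(-4 ) * 3^ (-2)*5^( - 1 )*3359^1 = - 3359/720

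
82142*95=7803490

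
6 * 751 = 4506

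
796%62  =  52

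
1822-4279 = - 2457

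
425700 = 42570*10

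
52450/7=52450/7 = 7492.86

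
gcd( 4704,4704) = 4704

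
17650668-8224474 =9426194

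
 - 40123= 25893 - 66016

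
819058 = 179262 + 639796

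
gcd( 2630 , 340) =10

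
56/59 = 56/59 = 0.95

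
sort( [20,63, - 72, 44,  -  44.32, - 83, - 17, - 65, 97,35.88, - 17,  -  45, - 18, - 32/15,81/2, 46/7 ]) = [ - 83, - 72, - 65,-45, - 44.32, - 18,-17, - 17, - 32/15,46/7,20,35.88, 81/2,44,63,97 ] 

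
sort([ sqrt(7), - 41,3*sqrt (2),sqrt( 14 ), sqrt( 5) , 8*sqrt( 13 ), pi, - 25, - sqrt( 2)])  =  [ - 41, - 25 , - sqrt( 2 ),sqrt(  5), sqrt( 7), pi,sqrt( 14), 3*sqrt( 2), 8*sqrt(13 ) ]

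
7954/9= 883 +7/9 = 883.78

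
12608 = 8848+3760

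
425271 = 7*60753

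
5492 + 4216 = 9708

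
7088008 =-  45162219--52250227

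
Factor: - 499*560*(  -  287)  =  2^4*5^1*7^2*41^1 *499^1 = 80199280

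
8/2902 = 4/1451  =  0.00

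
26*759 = 19734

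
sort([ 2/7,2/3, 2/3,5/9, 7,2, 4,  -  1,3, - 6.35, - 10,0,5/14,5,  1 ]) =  [ - 10 , - 6.35, - 1,0,2/7,5/14,5/9,2/3, 2/3,1,  2, 3, 4,  5, 7 ]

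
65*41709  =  2711085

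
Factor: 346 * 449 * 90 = 2^2*3^2*5^1  *173^1 * 449^1 = 13981860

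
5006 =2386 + 2620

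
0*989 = 0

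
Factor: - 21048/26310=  -2^2 * 5^( - 1 ) = -4/5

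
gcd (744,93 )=93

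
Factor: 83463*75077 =3^1*43^1*193^1*389^1*647^1 = 6266151651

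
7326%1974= 1404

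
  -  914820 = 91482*(-10)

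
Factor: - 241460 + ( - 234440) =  - 2^2*5^2 * 4759^1 = - 475900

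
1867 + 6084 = 7951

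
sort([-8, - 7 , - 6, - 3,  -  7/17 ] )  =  [ - 8, - 7,-6, - 3,  -  7/17]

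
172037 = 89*1933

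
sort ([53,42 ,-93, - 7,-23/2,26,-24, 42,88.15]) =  [-93,  -  24,  -  23/2, - 7, 26, 42,42,53,  88.15 ] 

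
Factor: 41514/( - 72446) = -3^1*17^1*89^( -1) = - 51/89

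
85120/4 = 21280 = 21280.00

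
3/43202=3/43202 = 0.00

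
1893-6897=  -5004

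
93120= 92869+251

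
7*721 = 5047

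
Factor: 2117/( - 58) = - 2^(- 1)*73^1 = - 73/2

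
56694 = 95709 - 39015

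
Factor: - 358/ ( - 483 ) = 2^1*3^( - 1 )*7^( - 1 )*23^( - 1 )  *179^1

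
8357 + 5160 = 13517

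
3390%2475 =915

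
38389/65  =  2953/5 = 590.60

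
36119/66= 547 + 17/66 = 547.26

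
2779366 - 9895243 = -7115877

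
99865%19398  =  2875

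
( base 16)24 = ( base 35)11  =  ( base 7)51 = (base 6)100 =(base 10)36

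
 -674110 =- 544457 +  - 129653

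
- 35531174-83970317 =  - 119501491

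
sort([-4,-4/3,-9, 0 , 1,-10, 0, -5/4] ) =[- 10,  -  9, - 4, - 4/3,-5/4, 0,  0,1]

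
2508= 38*66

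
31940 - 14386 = 17554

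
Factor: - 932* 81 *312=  - 23553504 = -2^5  *  3^5*13^1 * 233^1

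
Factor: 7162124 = 2^2*1790531^1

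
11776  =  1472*8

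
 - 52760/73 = -723 + 19/73 = - 722.74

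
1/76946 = 1/76946 = 0.00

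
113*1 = 113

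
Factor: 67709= 67709^1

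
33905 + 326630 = 360535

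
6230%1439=474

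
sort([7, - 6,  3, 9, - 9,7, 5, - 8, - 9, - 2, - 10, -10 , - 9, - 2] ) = [ - 10, - 10 , - 9,-9, - 9 , - 8 , - 6, - 2, - 2,3,5,7 , 7,9]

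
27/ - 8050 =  - 1 +8023/8050  =  - 0.00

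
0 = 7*0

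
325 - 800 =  - 475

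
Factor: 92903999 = 5261^1*17659^1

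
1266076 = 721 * 1756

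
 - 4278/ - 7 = 4278/7 = 611.14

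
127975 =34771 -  - 93204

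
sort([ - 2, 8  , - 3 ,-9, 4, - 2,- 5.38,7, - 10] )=[-10, - 9, - 5.38 , - 3, - 2,  -  2, 4,7, 8 ]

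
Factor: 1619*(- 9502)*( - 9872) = 2^5*617^1*1619^1*4751^1= 151868261536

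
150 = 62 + 88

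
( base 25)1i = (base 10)43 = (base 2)101011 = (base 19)25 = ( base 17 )29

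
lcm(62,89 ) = 5518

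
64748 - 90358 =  - 25610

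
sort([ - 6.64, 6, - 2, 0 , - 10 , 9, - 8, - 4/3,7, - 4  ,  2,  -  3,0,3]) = [ - 10, - 8 ,- 6.64,  -  4,- 3, - 2, - 4/3,0, 0, 2,3,6,7,9]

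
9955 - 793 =9162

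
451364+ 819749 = 1271113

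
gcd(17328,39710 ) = 722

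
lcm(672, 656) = 27552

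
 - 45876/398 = - 22938/199 = - 115.27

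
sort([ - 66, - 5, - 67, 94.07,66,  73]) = [ - 67, - 66, - 5, 66,73,94.07]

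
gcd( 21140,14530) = 10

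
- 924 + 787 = -137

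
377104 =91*4144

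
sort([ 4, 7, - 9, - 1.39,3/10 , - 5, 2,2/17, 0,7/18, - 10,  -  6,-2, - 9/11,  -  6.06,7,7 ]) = [-10,-9,  -  6.06,-6, - 5, - 2, - 1.39,  -  9/11,0,2/17,3/10, 7/18,2,  4, 7 , 7, 7]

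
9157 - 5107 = 4050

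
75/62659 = 75/62659 = 0.00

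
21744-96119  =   - 74375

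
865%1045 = 865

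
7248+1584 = 8832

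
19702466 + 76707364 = 96409830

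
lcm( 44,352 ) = 352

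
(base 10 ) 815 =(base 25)17f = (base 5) 11230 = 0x32F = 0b1100101111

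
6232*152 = 947264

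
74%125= 74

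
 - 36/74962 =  - 18/37481= - 0.00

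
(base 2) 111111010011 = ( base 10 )4051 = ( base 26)5pl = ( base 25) 6c1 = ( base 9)5501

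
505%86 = 75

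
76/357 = 76/357 = 0.21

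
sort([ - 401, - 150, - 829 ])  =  [ - 829, - 401, - 150]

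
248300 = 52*4775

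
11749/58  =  202 + 33/58 = 202.57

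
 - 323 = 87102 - 87425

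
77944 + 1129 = 79073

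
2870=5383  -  2513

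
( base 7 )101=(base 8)62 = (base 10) 50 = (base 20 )2a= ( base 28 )1M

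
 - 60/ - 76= 15/19 = 0.79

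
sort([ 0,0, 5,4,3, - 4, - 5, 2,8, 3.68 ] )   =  [ - 5, -4,0, 0,2,3,3.68, 4,5,  8] 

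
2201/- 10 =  - 221+9/10 = - 220.10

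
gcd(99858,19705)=1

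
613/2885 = 613/2885  =  0.21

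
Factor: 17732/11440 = 2^( - 2)*5^( - 1 )* 31^1 = 31/20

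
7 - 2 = 5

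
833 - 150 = 683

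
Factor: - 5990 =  - 2^1 *5^1 * 599^1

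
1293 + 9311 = 10604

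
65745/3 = 21915 = 21915.00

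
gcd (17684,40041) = 1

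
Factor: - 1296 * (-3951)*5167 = 2^4* 3^6*439^1*5167^1=26457602832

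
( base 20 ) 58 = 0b1101100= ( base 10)108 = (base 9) 130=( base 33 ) 39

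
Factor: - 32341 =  - 32341^1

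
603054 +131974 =735028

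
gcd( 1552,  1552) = 1552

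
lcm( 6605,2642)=13210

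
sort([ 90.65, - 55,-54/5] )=[ - 55 , - 54/5 , 90.65] 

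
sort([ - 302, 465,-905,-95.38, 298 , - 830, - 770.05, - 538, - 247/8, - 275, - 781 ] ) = [ - 905, - 830, - 781,- 770.05, - 538, -302, - 275, - 95.38, - 247/8, 298, 465]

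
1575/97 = 16 + 23/97 = 16.24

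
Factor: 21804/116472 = 2^(-1)*79^1*211^ (-1)=79/422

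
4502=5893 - 1391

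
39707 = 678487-638780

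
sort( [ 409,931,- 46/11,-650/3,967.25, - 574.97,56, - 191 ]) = [-574.97, - 650/3, - 191,- 46/11,56,409,931,967.25 ]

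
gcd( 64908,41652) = 36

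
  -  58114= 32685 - 90799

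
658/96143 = 658/96143= 0.01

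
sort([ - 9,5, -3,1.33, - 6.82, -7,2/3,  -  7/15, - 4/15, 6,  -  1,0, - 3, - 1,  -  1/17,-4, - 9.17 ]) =[ - 9.17, - 9 ,-7, - 6.82,  -  4,-3, - 3,  -  1, -1, - 7/15, - 4/15, - 1/17, 0, 2/3, 1.33,5, 6 ]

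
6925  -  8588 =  - 1663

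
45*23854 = 1073430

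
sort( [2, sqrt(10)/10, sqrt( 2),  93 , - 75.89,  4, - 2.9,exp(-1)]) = [ - 75.89 , - 2.9, sqrt( 10)/10 , exp(-1 ),sqrt(2 ), 2,  4,93]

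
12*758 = 9096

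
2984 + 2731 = 5715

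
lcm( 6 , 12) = 12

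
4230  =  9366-5136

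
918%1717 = 918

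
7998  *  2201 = 17603598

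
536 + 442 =978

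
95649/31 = 95649/31 = 3085.45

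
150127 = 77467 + 72660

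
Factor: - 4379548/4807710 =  - 2189774/2403855 = - 2^1*3^ ( - 2 )*5^( - 1)*53419^( - 1)*1094887^1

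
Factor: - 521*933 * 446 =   -  2^1*3^1*  223^1*311^1*521^1 = -  216797478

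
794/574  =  397/287= 1.38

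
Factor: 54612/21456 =1517/596= 2^( - 2 )*37^1*41^1*149^(-1 )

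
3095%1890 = 1205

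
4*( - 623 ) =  - 2492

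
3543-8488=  - 4945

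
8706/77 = 8706/77 = 113.06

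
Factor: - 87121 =- 87121^1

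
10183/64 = 159 + 7/64 = 159.11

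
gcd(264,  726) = 66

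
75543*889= 67157727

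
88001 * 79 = 6952079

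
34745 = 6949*5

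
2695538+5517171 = 8212709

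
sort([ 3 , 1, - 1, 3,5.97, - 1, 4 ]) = [ - 1, - 1,  1, 3, 3, 4,5.97 ]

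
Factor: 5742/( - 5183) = -2^1*3^2*11^1*29^1*71^( - 1)*73^ (-1)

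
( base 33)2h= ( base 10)83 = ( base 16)53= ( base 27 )32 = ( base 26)35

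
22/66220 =1/3010= 0.00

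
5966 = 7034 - 1068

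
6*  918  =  5508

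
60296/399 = 60296/399 = 151.12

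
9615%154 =67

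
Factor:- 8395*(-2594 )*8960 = 195118604800 = 2^9* 5^2*7^1*23^1*73^1*1297^1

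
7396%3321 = 754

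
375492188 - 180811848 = 194680340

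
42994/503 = 42994/503 =85.48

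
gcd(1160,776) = 8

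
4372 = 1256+3116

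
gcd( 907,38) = 1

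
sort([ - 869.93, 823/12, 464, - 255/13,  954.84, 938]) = [ - 869.93,-255/13, 823/12, 464,938, 954.84]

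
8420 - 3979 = 4441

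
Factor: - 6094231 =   -  11^1* 13^1 * 19^1*2243^1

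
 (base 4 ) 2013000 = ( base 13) 3C18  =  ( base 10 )8640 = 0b10000111000000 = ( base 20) 11C0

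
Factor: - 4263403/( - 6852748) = 2^( - 2)* 7^( - 2)*34963^ ( - 1)*4263403^1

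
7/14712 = 7/14712=0.00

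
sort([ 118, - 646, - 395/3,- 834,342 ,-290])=[- 834, - 646 , - 290, - 395/3,118,  342]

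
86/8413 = 86/8413 = 0.01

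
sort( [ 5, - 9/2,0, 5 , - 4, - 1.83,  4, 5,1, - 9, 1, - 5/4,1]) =[ - 9 , - 9/2,  -  4, - 1.83,-5/4,0, 1,1,1,4, 5,5,5]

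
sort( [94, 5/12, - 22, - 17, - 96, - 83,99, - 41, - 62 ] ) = [- 96, - 83,- 62, - 41, - 22, - 17 , 5/12, 94, 99]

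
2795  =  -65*( - 43)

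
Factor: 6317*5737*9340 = 338487474860 =2^2*5^1*467^1*5737^1*6317^1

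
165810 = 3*55270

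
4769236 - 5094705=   -  325469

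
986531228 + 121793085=1108324313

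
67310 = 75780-8470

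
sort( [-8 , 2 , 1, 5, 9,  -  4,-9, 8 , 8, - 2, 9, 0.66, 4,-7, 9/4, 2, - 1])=[ - 9, - 8, - 7, - 4,  -  2, - 1, 0.66, 1,2, 2 , 9/4, 4,  5 , 8,8, 9,9]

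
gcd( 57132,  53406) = 1242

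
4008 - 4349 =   -  341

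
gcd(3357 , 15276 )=3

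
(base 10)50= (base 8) 62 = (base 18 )2E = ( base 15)35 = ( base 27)1N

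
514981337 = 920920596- 405939259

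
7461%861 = 573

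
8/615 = 8/615 =0.01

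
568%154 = 106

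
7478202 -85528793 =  -78050591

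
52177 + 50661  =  102838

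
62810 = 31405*2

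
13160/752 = 17 + 1/2=17.50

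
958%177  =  73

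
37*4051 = 149887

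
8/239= 8/239 = 0.03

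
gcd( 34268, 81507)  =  1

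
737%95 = 72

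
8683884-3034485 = 5649399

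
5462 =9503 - 4041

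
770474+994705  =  1765179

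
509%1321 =509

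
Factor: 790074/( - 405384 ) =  -2^( - 2)*3^3*7^(  -  1) *19^( - 1)*127^( - 1 )*4877^1 = - 131679/67564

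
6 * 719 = 4314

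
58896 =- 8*( - 7362) 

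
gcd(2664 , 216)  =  72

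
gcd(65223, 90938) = 1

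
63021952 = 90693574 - 27671622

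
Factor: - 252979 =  - 252979^1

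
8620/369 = 8620/369 = 23.36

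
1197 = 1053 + 144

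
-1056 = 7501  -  8557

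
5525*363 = 2005575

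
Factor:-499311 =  -3^3*18493^1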